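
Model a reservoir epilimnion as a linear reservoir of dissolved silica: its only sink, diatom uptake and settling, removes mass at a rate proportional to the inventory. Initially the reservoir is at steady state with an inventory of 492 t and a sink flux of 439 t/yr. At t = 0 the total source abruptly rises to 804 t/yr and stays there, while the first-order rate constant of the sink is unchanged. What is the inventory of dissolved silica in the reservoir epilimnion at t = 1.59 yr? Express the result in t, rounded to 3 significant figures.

802 t

The sink rate constant is k = F₀/M₀ = 439/492 = 0.8923 yr⁻¹.
Solving dM/dt = F₁ − kM with M(0) = M₀ gives M(t) = F₁/k + (M₀ − F₁/k)·e^(−kt).
F₁/k = 804/0.8923 = 901.07 t; kt = 0.8923 × 1.59 = 1.419, e^(−kt) = 0.2420.
M(1.59) = 901.07 + (492 − 901.07) × 0.2420 = 901.07 − 99.00 = 802.06 t.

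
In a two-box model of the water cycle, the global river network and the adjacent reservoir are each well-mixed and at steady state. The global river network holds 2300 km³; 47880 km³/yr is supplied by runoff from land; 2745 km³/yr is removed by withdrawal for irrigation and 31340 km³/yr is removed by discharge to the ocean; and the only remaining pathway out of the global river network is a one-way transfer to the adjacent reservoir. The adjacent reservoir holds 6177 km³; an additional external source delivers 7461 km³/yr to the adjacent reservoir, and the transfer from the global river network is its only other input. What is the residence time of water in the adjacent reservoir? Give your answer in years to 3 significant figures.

0.291 yr

Balance the global river network: ΣF_in = 47880 km³/yr.
Transfer to the adjacent reservoir = ΣF_in − (2745 + 31340) = 13795 km³/yr.
Total input to the adjacent reservoir = 13795 + 7461 = 21256 km³/yr; at steady state this equals its total output.
τ = M / F = 6177 / 21256 = 0.2906 yr.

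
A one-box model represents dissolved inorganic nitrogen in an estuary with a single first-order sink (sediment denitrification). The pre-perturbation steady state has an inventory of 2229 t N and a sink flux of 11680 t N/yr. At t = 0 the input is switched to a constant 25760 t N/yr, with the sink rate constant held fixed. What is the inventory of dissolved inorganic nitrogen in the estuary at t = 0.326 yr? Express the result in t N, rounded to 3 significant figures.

4430 t N

τ = M₀/F₀ = 2229/11680 = 0.1908 yr; rate constant k = 1/τ.
New steady state M_∞ = F₁/k = F₁·τ = 25760 × 0.1908 = 4916.0 t N.
M(t) = M_∞ + (M₀ − M_∞)·e^(−t/τ); t/τ = 0.326/0.1908 = 1.708, so e^(−t/τ) = 0.1812.
M(t) = 4916.0 − 2687 × 0.1812 = 4429.2 t N.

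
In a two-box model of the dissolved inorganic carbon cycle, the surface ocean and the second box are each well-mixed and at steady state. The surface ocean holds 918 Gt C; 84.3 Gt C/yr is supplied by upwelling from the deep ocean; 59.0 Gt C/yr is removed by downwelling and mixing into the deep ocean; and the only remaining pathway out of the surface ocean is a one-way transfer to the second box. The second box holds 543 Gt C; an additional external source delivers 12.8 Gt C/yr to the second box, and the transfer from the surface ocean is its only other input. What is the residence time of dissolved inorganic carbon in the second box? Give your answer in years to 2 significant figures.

Balance the surface ocean: ΣF_in = 84.300 Gt C/yr.
Transfer to the second box = ΣF_in − (59.0) = 25.300 Gt C/yr.
Total input to the second box = 25.300 + 12.8 = 38.100 Gt C/yr; at steady state this equals its total output.
τ = M / F = 543 / 38.100 = 14.25 yr.

14 yr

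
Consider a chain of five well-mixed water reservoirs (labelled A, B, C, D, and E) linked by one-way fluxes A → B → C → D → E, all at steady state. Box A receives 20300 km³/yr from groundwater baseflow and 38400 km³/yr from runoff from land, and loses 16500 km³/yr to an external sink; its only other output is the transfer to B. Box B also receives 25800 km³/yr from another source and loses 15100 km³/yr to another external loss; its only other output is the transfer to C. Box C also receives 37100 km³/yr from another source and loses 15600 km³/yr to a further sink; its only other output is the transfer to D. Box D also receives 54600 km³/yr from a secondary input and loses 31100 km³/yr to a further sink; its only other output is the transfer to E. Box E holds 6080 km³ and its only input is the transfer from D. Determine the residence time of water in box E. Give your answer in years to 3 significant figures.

Box A: F(A→B) = (20300 + 38400) − 16500 = 42200 km³/yr.
Box B: F(B→C) = (42200 + 25800) − 15100 = 52900 km³/yr.
Box C: F(C→D) = (52900 + 37100) − 15600 = 74400 km³/yr.
Box D: F(D→E) = (74400 + 54600) − 31100 = 97900 km³/yr.
Box E throughput = its input = 97900 km³/yr; τ = 6080 / 97900 = 0.06210 yr.

0.0621 yr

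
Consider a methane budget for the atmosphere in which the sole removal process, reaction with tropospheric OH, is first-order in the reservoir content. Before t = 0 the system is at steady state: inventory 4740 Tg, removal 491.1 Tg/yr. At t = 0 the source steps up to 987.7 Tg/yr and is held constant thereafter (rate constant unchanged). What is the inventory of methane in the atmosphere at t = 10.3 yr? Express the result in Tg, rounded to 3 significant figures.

Residence time τ = M₀/F₀ = 9.652 yr. The eventual steady state is M_∞ = M₀·(F₁/F₀) = 4740 × 987.7/491.1 = 9533.1 Tg.
The anomaly ΔM(t) = M(t) − M_∞ decays as ΔM₀·e^(−t/τ) with ΔM₀ = 4740 − 9533.1 = −4793 Tg.
At t = 10.3 yr, e^(−t/τ) = e^(−1.067) = 0.3440, so ΔM = −1649 Tg and M = 9533.1 − 1649 = 7884.3 Tg.

7880 Tg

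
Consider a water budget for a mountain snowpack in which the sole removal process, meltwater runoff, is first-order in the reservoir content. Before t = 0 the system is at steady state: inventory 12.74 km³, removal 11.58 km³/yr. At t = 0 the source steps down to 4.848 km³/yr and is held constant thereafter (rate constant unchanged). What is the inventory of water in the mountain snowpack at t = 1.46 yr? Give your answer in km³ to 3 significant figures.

7.30 km³

Residence time τ = M₀/F₀ = 1.100 yr. The eventual steady state is M_∞ = M₀·(F₁/F₀) = 12.74 × 4.848/11.58 = 5.3336 km³.
The anomaly ΔM(t) = M(t) − M_∞ decays as ΔM₀·e^(−t/τ) with ΔM₀ = 12.74 − 5.3336 = 7.406 km³.
At t = 1.46 yr, e^(−t/τ) = e^(−1.327) = 0.2653, so ΔM = 1.965 km³ and M = 5.3336 + 1.965 = 7.2982 km³.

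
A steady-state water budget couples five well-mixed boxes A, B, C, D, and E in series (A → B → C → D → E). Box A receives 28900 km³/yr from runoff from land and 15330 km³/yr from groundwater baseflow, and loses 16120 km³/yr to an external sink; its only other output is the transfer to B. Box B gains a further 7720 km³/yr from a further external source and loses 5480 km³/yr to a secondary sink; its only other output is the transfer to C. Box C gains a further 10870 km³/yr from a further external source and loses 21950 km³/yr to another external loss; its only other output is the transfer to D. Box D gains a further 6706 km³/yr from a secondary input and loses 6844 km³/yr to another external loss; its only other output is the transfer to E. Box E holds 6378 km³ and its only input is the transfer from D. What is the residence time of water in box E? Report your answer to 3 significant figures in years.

Box A: F(A→B) = (28900 + 15330) − 16120 = 28110 km³/yr.
Box B: F(B→C) = (28110 + 7720) − 5480 = 30350 km³/yr.
Box C: F(C→D) = (30350 + 10870) − 21950 = 19270 km³/yr.
Box D: F(D→E) = (19270 + 6706) − 6844 = 19132 km³/yr.
Box E throughput = its input = 19132 km³/yr; τ = 6378 / 19132 = 0.3334 yr.

0.333 yr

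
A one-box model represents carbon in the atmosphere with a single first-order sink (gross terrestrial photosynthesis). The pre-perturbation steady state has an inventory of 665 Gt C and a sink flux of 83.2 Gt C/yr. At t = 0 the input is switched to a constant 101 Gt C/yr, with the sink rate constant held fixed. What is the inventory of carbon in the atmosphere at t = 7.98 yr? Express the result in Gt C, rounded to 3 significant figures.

755 Gt C

τ = M₀/F₀ = 665/83.2 = 7.993 yr; rate constant k = 1/τ.
New steady state M_∞ = F₁/k = F₁·τ = 101 × 7.993 = 807.27 Gt C.
M(t) = M_∞ + (M₀ − M_∞)·e^(−t/τ); t/τ = 7.98/7.993 = 0.9984, so e^(−t/τ) = 0.3685.
M(t) = 807.27 − 142.3 × 0.3685 = 754.85 Gt C.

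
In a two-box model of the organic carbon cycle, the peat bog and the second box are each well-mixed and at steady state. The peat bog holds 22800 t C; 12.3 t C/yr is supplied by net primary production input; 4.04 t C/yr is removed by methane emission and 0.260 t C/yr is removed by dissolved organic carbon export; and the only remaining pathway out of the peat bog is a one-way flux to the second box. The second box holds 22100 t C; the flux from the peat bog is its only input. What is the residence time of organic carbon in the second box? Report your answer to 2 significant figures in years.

2800 yr

Balance the peat bog: ΣF_in = 12.300 t C/yr.
Flux to the second box = ΣF_in − (4.04 + 0.260) = 8.0000 t C/yr.
At steady state the output of the second box equals its input, 8.0000 t C/yr.
τ = M / F = 22100 / 8.0000 = 2762 yr.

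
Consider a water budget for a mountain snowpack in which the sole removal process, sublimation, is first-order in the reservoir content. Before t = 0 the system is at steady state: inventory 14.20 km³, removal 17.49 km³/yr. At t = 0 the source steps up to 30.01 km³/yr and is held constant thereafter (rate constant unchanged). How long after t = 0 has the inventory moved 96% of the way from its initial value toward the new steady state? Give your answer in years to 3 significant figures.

τ = M₀/F₀ = 14.20/17.49 = 0.8119 yr.
The remaining gap fraction is e^(−t/τ); 96% covered ⇒ e^(−t/τ) = 0.0400.
t = −τ ln(0.0400) = 0.8119 × 3.219 = 2.613 yr.

2.61 yr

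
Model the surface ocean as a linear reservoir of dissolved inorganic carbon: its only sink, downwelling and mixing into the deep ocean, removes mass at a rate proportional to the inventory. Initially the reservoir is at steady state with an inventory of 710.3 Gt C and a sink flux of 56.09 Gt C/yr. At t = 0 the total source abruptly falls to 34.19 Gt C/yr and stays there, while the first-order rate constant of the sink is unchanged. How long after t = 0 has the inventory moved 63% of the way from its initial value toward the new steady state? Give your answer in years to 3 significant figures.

12.6 yr

τ = M₀/F₀ = 710.3/56.09 = 12.66 yr.
The remaining gap fraction is e^(−t/τ); 63% covered ⇒ e^(−t/τ) = 0.370.
t = −τ ln(0.370) = 12.66 × 0.9943 = 12.59 yr.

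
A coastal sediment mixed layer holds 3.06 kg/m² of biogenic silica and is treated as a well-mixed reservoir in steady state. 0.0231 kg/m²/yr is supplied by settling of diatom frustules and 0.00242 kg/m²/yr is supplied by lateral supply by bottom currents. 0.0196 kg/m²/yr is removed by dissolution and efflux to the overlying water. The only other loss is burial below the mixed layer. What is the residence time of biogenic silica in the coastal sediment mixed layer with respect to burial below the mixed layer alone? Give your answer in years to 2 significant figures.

At steady state ΣF_in = ΣF_out.
ΣF_in = 0.0231 + 0.00242 = 0.025520 kg/m²/yr.
Burial below the mixed layer flux = ΣF_in − (0.0196) = 0.025520 − 0.01960 = 0.005920 kg/m²/yr.
τ = M / F = 3.06 / 0.005920 = 516.9 yr.

520 yr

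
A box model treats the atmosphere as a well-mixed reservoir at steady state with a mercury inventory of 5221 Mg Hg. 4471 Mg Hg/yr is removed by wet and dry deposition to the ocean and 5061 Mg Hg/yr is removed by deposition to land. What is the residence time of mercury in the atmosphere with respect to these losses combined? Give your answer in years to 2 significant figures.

0.55 yr

Total removal = 4471 + 5061 = 9532.0 Mg Hg/yr.
τ = M / ΣF_out = 5221 / 9532.0 = 0.5477 yr.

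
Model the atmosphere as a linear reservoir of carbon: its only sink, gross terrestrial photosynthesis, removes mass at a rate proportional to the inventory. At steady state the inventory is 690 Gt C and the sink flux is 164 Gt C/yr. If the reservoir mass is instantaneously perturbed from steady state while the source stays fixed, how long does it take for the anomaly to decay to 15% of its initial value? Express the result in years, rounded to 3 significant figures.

For a linear reservoir the anomaly decays as exp(−t/τ) with τ = M/F = 690/164 = 4.207 yr.
exp(−t/τ) = 0.15 ⇒ t = −τ ln(0.15) = 4.207 × 1.897 = 7.982 yr.

7.98 yr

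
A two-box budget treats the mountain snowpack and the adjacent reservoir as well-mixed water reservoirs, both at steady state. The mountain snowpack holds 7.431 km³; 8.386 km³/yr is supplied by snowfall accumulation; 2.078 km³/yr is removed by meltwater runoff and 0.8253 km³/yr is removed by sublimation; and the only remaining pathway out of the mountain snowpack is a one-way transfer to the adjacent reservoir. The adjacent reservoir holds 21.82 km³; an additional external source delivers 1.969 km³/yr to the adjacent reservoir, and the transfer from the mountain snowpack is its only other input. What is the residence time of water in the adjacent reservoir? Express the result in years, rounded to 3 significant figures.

Balance the mountain snowpack: ΣF_in = 8.3860 km³/yr.
Transfer to the adjacent reservoir = ΣF_in − (2.078 + 0.8253) = 5.4827 km³/yr.
Total input to the adjacent reservoir = 5.4827 + 1.969 = 7.4517 km³/yr; at steady state this equals its total output.
τ = M / F = 21.82 / 7.4517 = 2.928 yr.

2.93 yr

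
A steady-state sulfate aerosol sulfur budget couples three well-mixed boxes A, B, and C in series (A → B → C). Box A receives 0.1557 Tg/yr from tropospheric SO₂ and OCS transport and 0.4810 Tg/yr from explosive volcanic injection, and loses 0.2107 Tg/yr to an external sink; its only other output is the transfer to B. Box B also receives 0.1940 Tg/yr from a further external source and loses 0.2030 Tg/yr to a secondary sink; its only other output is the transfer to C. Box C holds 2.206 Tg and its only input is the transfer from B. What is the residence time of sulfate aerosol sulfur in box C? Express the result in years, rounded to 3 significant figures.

5.29 yr

Box A: F(A→B) = (0.1557 + 0.4810) − 0.2107 = 0.42600 Tg/yr.
Box B: F(B→C) = (0.42600 + 0.1940) − 0.2030 = 0.41700 Tg/yr.
Box C throughput = its input = 0.41700 Tg/yr; τ = 2.206 / 0.41700 = 5.290 yr.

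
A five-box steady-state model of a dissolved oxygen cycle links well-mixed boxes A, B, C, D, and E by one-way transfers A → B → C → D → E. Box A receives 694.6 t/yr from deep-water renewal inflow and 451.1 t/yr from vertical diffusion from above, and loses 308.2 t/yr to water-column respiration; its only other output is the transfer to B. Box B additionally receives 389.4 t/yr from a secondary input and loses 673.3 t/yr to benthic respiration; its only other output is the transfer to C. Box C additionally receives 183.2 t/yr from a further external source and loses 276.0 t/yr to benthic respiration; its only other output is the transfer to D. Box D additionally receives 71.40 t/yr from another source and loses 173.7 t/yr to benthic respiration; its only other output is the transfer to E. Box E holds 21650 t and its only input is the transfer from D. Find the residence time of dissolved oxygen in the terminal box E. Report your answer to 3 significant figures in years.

Box A: F(A→B) = (694.6 + 451.1) − 308.2 = 837.50 t/yr.
Box B: F(B→C) = (837.50 + 389.4) − 673.3 = 553.60 t/yr.
Box C: F(C→D) = (553.60 + 183.2) − 276.0 = 460.80 t/yr.
Box D: F(D→E) = (460.80 + 71.40) − 173.7 = 358.50 t/yr.
Box E throughput = its input = 358.50 t/yr; τ = 21650 / 358.50 = 60.39 yr.

60.4 yr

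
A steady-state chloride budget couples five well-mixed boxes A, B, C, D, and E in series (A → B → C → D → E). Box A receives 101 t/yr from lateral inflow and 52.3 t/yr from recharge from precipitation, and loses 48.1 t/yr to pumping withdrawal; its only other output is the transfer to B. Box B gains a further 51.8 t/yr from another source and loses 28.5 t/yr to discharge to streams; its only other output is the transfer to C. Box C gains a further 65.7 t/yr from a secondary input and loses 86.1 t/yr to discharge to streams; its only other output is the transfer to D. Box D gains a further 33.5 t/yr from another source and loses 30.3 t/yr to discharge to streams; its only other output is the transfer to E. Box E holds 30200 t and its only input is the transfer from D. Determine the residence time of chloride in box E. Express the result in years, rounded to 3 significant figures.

Box A: F(A→B) = (101 + 52.3) − 48.1 = 105.20 t/yr.
Box B: F(B→C) = (105.20 + 51.8) − 28.5 = 128.50 t/yr.
Box C: F(C→D) = (128.50 + 65.7) − 86.1 = 108.10 t/yr.
Box D: F(D→E) = (108.10 + 33.5) − 30.3 = 111.30 t/yr.
Box E throughput = its input = 111.30 t/yr; τ = 30200 / 111.30 = 271.3 yr.

271 yr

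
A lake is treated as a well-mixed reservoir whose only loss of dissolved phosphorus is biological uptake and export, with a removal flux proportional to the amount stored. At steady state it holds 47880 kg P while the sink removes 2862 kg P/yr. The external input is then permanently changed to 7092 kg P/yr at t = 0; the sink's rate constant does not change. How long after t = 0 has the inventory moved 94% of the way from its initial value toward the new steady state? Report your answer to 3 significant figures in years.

τ = M₀/F₀ = 47880/2862 = 16.73 yr.
The remaining gap fraction is e^(−t/τ); 94% covered ⇒ e^(−t/τ) = 0.0600.
t = −τ ln(0.0600) = 16.73 × 2.813 = 47.07 yr.

47.1 yr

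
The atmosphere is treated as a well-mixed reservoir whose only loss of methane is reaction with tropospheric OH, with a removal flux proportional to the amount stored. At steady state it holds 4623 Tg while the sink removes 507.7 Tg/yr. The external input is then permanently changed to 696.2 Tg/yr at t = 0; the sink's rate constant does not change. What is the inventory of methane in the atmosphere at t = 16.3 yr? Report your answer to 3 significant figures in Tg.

The sink rate constant is k = F₀/M₀ = 507.7/4623 = 0.1098 yr⁻¹.
Solving dM/dt = F₁ − kM with M(0) = M₀ gives M(t) = F₁/k + (M₀ − F₁/k)·e^(−kt).
F₁/k = 696.2/0.1098 = 6339.4 Tg; kt = 0.1098 × 16.3 = 1.790, e^(−kt) = 0.1669.
M(16.3) = 6339.4 + (4623 − 6339.4) × 0.1669 = 6339.4 − 286.6 = 6052.9 Tg.

6050 Tg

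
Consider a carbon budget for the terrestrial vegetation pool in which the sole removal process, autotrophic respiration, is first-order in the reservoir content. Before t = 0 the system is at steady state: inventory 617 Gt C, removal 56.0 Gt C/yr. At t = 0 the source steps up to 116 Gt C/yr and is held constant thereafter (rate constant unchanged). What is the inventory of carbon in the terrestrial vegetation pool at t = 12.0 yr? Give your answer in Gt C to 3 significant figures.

τ = M₀/F₀ = 617/56.0 = 11.02 yr; rate constant k = 1/τ.
New steady state M_∞ = F₁/k = F₁·τ = 116 × 11.02 = 1278.1 Gt C.
M(t) = M_∞ + (M₀ − M_∞)·e^(−t/τ); t/τ = 12.0/11.02 = 1.089, so e^(−t/τ) = 0.3365.
M(t) = 1278.1 − 661.1 × 0.3365 = 1055.6 Gt C.

1060 Gt C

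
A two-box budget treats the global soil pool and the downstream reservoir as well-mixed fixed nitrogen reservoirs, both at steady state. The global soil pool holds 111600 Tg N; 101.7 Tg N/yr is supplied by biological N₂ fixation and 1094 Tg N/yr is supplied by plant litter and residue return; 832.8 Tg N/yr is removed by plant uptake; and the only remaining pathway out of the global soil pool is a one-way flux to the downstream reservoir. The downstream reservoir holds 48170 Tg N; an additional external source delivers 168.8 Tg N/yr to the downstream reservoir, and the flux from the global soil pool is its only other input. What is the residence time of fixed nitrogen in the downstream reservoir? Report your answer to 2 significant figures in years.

91 yr

Balance the global soil pool: ΣF_in = 101.7 + 1094 = 1195.7 Tg N/yr.
Flux to the downstream reservoir = ΣF_in − (832.8) = 362.90 Tg N/yr.
Total input to the downstream reservoir = 362.90 + 168.8 = 531.70 Tg N/yr; at steady state this equals its total output.
τ = M / F = 48170 / 531.70 = 90.60 yr.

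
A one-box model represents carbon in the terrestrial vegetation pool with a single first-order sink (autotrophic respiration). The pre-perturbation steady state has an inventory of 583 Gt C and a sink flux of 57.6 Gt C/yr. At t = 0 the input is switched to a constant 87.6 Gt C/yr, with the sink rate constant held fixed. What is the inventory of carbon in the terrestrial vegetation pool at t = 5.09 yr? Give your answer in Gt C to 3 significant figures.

τ = M₀/F₀ = 583/57.6 = 10.12 yr; rate constant k = 1/τ.
New steady state M_∞ = F₁/k = F₁·τ = 87.6 × 10.12 = 886.65 Gt C.
M(t) = M_∞ + (M₀ − M_∞)·e^(−t/τ); t/τ = 5.09/10.12 = 0.5029, so e^(−t/τ) = 0.6048.
M(t) = 886.65 − 303.6 × 0.6048 = 703.01 Gt C.

703 Gt C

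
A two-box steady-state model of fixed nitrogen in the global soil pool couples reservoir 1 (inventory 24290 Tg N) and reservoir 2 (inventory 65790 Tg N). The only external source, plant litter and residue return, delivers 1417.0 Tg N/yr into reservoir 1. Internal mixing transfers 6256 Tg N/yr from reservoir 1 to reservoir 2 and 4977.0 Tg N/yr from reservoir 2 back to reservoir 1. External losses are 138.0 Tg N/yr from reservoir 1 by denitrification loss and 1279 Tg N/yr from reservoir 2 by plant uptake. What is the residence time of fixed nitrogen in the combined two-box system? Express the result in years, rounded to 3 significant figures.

Treat the two boxes together as one reservoir: the mixing fluxes between them are internal recycling, so τ = ΣM / Σ(external losses).
M_total = 24290 + 65790 = 90080 Tg N.
ΣF_external_out = 138.0 + 1279 = 1417.0 Tg N/yr.
τ = M_total / ΣF_ext = 90080 / 1417.0 = 63.57 yr.

63.6 yr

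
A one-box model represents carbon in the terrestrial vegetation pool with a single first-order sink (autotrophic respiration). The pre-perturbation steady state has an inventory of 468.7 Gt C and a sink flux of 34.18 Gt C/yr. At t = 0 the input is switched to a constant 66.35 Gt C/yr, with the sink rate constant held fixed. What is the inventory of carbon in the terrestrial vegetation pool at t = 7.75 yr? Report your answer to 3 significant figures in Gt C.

659 Gt C

τ = M₀/F₀ = 468.7/34.18 = 13.71 yr; rate constant k = 1/τ.
New steady state M_∞ = F₁/k = F₁·τ = 66.35 × 13.71 = 909.84 Gt C.
M(t) = M_∞ + (M₀ − M_∞)·e^(−t/τ); t/τ = 7.75/13.71 = 0.5652, so e^(−t/τ) = 0.5683.
M(t) = 909.84 − 441.1 × 0.5683 = 659.16 Gt C.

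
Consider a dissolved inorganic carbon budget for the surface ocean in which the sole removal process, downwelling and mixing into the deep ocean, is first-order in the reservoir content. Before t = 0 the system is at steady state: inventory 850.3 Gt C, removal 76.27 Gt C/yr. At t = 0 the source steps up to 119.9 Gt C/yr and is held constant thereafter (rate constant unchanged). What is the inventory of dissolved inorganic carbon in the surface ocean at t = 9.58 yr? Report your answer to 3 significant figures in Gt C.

Residence time τ = M₀/F₀ = 11.15 yr. The eventual steady state is M_∞ = M₀·(F₁/F₀) = 850.3 × 119.9/76.27 = 1336.7 Gt C.
The anomaly ΔM(t) = M(t) − M_∞ decays as ΔM₀·e^(−t/τ) with ΔM₀ = 850.3 − 1336.7 = −486.4 Gt C.
At t = 9.58 yr, e^(−t/τ) = e^(−0.8593) = 0.4235, so ΔM = −206.0 Gt C and M = 1336.7 − 206.0 = 1130.7 Gt C.

1130 Gt C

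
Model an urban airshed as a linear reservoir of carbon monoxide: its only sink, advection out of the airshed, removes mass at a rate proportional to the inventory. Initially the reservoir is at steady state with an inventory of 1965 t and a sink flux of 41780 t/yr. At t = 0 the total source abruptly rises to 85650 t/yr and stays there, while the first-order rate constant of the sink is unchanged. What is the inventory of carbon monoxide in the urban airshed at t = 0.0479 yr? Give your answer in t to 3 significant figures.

Residence time τ = M₀/F₀ = 0.04703 yr. The eventual steady state is M_∞ = M₀·(F₁/F₀) = 1965 × 85650/41780 = 4028.3 t.
The anomaly ΔM(t) = M(t) − M_∞ decays as ΔM₀·e^(−t/τ) with ΔM₀ = 1965 − 4028.3 = −2063 t.
At t = 0.0479 yr, e^(−t/τ) = e^(−1.018) = 0.3612, so ΔM = −745.2 t and M = 4028.3 − 745.2 = 3283.1 t.

3280 t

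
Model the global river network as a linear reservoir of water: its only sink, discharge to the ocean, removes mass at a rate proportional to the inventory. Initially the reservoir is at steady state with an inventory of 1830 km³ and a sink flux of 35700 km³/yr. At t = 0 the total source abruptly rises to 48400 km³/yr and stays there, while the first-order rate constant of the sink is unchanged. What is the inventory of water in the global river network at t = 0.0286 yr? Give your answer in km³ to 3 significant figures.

2110 km³

Residence time τ = M₀/F₀ = 0.05126 yr. The eventual steady state is M_∞ = M₀·(F₁/F₀) = 1830 × 48400/35700 = 2481.0 km³.
The anomaly ΔM(t) = M(t) − M_∞ decays as ΔM₀·e^(−t/τ) with ΔM₀ = 1830 − 2481.0 = −651.0 km³.
At t = 0.0286 yr, e^(−t/τ) = e^(−0.5579) = 0.5724, so ΔM = −372.6 km³ and M = 2481.0 − 372.6 = 2108.4 km³.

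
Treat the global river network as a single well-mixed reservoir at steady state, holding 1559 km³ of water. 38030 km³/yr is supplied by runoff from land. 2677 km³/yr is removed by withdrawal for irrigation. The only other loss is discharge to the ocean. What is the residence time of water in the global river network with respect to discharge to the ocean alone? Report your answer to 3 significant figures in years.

At steady state ΣF_in = ΣF_out.
ΣF_in = 38030 km³/yr.
Discharge to the ocean flux = ΣF_in − (2677) = 38030 − 2677 = 35350 km³/yr.
τ = M / F = 1559 / 35350 = 0.04410 yr.

0.0441 yr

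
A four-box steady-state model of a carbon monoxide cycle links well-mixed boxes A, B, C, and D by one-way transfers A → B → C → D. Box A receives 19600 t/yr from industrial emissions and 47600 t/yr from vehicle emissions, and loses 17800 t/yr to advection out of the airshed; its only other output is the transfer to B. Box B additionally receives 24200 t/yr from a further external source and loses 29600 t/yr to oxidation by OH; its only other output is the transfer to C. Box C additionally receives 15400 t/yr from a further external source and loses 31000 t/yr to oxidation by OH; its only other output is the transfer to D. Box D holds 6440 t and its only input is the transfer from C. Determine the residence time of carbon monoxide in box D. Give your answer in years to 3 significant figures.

0.227 yr

Box A: F(A→B) = (19600 + 47600) − 17800 = 49400 t/yr.
Box B: F(B→C) = (49400 + 24200) − 29600 = 44000 t/yr.
Box C: F(C→D) = (44000 + 15400) − 31000 = 28400 t/yr.
Box D throughput = its input = 28400 t/yr; τ = 6440 / 28400 = 0.2268 yr.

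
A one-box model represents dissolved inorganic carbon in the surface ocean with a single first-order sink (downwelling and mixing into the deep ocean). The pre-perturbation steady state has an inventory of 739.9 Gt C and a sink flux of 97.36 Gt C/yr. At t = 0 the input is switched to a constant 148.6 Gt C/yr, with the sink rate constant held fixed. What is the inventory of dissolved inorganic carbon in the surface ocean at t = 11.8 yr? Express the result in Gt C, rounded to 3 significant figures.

1050 Gt C

Residence time τ = M₀/F₀ = 7.600 yr. The eventual steady state is M_∞ = M₀·(F₁/F₀) = 739.9 × 148.6/97.36 = 1129.3 Gt C.
The anomaly ΔM(t) = M(t) − M_∞ decays as ΔM₀·e^(−t/τ) with ΔM₀ = 739.9 − 1129.3 = −389.4 Gt C.
At t = 11.8 yr, e^(−t/τ) = e^(−1.553) = 0.2117, so ΔM = −82.43 Gt C and M = 1129.3 − 82.43 = 1046.9 Gt C.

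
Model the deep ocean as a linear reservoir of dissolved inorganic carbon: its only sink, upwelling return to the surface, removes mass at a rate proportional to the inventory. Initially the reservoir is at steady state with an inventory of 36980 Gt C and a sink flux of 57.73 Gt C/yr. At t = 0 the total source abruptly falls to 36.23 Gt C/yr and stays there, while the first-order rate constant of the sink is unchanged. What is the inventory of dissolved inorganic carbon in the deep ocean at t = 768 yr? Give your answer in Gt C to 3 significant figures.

The sink rate constant is k = F₀/M₀ = 57.73/36980 = 0.001561 yr⁻¹.
Solving dM/dt = F₁ − kM with M(0) = M₀ gives M(t) = F₁/k + (M₀ − F₁/k)·e^(−kt).
F₁/k = 36.23/0.001561 = 23208 Gt C; kt = 0.001561 × 768 = 1.199, e^(−kt) = 0.3015.
M(768) = 23208 + (36980 − 23208) × 0.3015 = 23208 + 4153 = 27360 Gt C.

27400 Gt C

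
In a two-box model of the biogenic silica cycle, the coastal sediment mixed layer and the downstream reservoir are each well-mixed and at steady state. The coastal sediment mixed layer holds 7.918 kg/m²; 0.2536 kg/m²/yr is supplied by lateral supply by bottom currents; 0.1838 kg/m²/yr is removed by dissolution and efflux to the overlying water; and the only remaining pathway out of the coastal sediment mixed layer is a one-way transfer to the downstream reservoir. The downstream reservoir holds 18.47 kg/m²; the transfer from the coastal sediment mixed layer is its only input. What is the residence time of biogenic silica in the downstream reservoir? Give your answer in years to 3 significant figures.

Balance the coastal sediment mixed layer: ΣF_in = 0.25360 kg/m²/yr.
Transfer to the downstream reservoir = ΣF_in − (0.1838) = 0.069800 kg/m²/yr.
At steady state the output of the downstream reservoir equals its input, 0.069800 kg/m²/yr.
τ = M / F = 18.47 / 0.069800 = 264.6 yr.

265 yr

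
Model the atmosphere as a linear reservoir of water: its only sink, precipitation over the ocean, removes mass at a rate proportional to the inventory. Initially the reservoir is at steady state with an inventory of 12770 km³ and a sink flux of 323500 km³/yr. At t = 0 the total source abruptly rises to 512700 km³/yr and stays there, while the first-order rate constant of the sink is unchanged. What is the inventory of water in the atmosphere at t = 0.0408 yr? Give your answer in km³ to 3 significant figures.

17600 km³

Residence time τ = M₀/F₀ = 0.03947 yr. The eventual steady state is M_∞ = M₀·(F₁/F₀) = 12770 × 512700/323500 = 20239 km³.
The anomaly ΔM(t) = M(t) − M_∞ decays as ΔM₀·e^(−t/τ) with ΔM₀ = 12770 − 20239 = −7469 km³.
At t = 0.0408 yr, e^(−t/τ) = e^(−1.034) = 0.3557, so ΔM = −2657 km³ and M = 20239 − 2657 = 17582 km³.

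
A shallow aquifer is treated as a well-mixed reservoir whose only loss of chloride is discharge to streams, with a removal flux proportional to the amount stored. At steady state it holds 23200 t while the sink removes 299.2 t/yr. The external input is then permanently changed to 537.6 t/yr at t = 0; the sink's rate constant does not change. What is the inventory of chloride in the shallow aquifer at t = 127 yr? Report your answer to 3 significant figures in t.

Residence time τ = M₀/F₀ = 77.54 yr. The eventual steady state is M_∞ = M₀·(F₁/F₀) = 23200 × 537.6/299.2 = 41686 t.
The anomaly ΔM(t) = M(t) − M_∞ decays as ΔM₀·e^(−t/τ) with ΔM₀ = 23200 − 41686 = −18490 t.
At t = 127 yr, e^(−t/τ) = e^(−1.638) = 0.1944, so ΔM = −3594 t and M = 41686 − 3594 = 38092 t.

38100 t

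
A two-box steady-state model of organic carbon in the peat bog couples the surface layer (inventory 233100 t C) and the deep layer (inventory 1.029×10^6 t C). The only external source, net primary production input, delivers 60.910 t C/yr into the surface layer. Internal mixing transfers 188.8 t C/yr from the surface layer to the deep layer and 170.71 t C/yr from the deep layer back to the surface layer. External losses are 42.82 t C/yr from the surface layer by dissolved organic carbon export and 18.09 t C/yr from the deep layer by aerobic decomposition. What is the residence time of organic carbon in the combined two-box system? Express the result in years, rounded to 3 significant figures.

20700 yr

Residence time in the combined system uses the total inventory and the total *external* removal — internal exchanges between the two boxes cancel.
M_total = 233100 + 1.029×10^6 = 1.2621×10^6 t C.
ΣF_external_out = 42.82 + 18.09 = 60.910 t C/yr.
τ = M_total / ΣF_ext = 1.2621×10^6 / 60.910 = 20720 yr.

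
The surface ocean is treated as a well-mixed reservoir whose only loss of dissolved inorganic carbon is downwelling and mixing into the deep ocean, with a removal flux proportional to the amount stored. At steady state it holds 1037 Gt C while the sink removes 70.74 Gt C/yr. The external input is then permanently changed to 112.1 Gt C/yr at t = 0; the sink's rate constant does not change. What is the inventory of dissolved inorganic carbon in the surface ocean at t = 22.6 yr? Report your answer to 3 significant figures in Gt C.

The sink rate constant is k = F₀/M₀ = 70.74/1037 = 0.06822 yr⁻¹.
Solving dM/dt = F₁ − kM with M(0) = M₀ gives M(t) = F₁/k + (M₀ − F₁/k)·e^(−kt).
F₁/k = 112.1/0.06822 = 1643.3 Gt C; kt = 0.06822 × 22.6 = 1.542, e^(−kt) = 0.2140.
M(22.6) = 1643.3 + (1037 − 1643.3) × 0.2140 = 1643.3 − 129.8 = 1513.5 Gt C.

1510 Gt C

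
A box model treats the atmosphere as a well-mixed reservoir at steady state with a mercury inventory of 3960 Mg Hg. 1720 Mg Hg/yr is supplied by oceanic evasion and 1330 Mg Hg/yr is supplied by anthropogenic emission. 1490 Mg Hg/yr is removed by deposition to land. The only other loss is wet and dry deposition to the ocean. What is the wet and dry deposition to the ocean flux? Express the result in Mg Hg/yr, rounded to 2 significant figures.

1600 Mg Hg/yr

At steady state ΣF_in = ΣF_out.
ΣF_in = 1720 + 1330 = 3050.0 Mg Hg/yr.
Wet and dry deposition to the ocean flux = ΣF_in − (1490) = 3050.0 − 1490 = 1560 Mg Hg/yr.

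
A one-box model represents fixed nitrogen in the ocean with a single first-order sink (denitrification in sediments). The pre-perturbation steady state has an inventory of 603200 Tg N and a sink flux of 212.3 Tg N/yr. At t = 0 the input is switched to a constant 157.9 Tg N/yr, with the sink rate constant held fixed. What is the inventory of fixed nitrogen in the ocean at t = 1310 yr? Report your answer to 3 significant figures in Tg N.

The sink rate constant is k = F₀/M₀ = 212.3/603200 = 0.0003520 yr⁻¹.
Solving dM/dt = F₁ − kM with M(0) = M₀ gives M(t) = F₁/k + (M₀ − F₁/k)·e^(−kt).
F₁/k = 157.9/0.0003520 = 448640 Tg N; kt = 0.0003520 × 1310 = 0.4611, e^(−kt) = 0.6306.
M(1310) = 448640 + (603200 − 448640) × 0.6306 = 448640 + 97470 = 546110 Tg N.

546000 Tg N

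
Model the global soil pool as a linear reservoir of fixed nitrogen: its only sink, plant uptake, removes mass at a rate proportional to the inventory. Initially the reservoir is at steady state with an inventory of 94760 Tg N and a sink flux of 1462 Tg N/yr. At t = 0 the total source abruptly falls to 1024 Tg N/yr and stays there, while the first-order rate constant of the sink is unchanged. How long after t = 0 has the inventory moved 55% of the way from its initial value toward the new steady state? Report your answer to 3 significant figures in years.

51.8 yr

τ = M₀/F₀ = 94760/1462 = 64.82 yr.
The remaining gap fraction is e^(−t/τ); 55% covered ⇒ e^(−t/τ) = 0.450.
t = −τ ln(0.450) = 64.82 × 0.7985 = 51.76 yr.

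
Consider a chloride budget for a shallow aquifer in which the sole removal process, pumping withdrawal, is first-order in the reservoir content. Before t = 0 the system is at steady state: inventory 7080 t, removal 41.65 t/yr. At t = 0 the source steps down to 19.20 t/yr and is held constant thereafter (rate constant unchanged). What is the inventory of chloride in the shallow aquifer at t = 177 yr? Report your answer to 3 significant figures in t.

Residence time τ = M₀/F₀ = 170.0 yr. The eventual steady state is M_∞ = M₀·(F₁/F₀) = 7080 × 19.20/41.65 = 3263.8 t.
The anomaly ΔM(t) = M(t) − M_∞ decays as ΔM₀·e^(−t/τ) with ΔM₀ = 7080 − 3263.8 = 3816 t.
At t = 177 yr, e^(−t/τ) = e^(−1.041) = 0.3530, so ΔM = 1347 t and M = 3263.8 + 1347 = 4610.9 t.

4610 t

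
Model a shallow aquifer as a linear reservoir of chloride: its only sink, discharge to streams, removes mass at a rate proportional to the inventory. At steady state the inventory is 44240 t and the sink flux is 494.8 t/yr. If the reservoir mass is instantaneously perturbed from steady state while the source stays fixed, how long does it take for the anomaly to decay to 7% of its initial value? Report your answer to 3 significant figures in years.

For a linear reservoir the anomaly decays as exp(−t/τ) with τ = M/F = 44240/494.8 = 89.41 yr.
exp(−t/τ) = 0.07 ⇒ t = −τ ln(0.07) = 89.41 × 2.659 = 237.8 yr.

238 yr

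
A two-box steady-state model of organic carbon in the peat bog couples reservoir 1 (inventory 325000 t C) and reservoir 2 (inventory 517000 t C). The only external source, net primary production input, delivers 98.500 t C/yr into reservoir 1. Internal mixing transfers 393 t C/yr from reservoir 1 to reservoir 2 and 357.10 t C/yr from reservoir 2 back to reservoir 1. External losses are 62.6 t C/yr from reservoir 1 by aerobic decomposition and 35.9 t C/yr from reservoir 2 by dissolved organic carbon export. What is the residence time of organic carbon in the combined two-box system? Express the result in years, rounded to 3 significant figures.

For the system as a whole, the A↔B exchange is internal and contributes nothing to the throughput; only the external sinks remove mass.
M_total = 325000 + 517000 = 842000 t C.
ΣF_external_out = 62.6 + 35.9 = 98.500 t C/yr.
τ = M_total / ΣF_ext = 842000 / 98.500 = 8548 yr.

8550 yr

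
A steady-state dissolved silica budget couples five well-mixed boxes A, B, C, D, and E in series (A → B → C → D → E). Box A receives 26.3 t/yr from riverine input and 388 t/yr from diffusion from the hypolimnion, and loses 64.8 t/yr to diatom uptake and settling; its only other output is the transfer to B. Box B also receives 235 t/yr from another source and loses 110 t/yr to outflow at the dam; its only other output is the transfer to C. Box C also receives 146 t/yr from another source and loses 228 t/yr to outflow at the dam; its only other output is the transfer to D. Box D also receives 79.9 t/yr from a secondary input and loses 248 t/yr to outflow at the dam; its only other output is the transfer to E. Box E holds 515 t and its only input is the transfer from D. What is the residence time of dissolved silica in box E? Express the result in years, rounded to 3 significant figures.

Box A: F(A→B) = (26.3 + 388) − 64.8 = 349.50 t/yr.
Box B: F(B→C) = (349.50 + 235) − 110 = 474.50 t/yr.
Box C: F(C→D) = (474.50 + 146) − 228 = 392.50 t/yr.
Box D: F(D→E) = (392.50 + 79.9) − 248 = 224.40 t/yr.
Box E throughput = its input = 224.40 t/yr; τ = 515 / 224.40 = 2.295 yr.

2.30 yr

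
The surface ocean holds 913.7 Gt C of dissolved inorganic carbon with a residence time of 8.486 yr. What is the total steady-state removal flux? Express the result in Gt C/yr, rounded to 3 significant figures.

108 Gt C/yr

F = M / τ = 913.7 / 8.486 = 107.7 Gt C/yr.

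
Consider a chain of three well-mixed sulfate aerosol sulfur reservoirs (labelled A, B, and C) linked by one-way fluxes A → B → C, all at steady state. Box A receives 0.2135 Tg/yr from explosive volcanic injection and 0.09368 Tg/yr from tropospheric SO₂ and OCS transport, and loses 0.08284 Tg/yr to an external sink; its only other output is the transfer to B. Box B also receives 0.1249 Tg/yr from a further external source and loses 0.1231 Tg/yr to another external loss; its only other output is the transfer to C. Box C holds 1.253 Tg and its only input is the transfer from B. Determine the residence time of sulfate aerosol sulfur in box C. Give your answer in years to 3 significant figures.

Box A: F(A→B) = (0.2135 + 0.09368) − 0.08284 = 0.22434 Tg/yr.
Box B: F(B→C) = (0.22434 + 0.1249) − 0.1231 = 0.22614 Tg/yr.
Box C throughput = its input = 0.22614 Tg/yr; τ = 1.253 / 0.22614 = 5.541 yr.

5.54 yr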